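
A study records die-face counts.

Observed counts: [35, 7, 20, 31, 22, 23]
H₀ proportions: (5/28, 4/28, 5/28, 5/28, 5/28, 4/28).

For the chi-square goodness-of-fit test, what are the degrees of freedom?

df = k − 1 = 6 − 1 = 5

degrees of freedom = 5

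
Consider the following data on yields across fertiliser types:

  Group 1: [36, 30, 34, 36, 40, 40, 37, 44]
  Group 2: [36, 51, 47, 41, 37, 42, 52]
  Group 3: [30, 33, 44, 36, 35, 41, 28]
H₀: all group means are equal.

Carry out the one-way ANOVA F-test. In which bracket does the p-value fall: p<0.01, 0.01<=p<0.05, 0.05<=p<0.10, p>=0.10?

p-value bracket: 0.01<=p<0.05

Group means [37.12, 43.71, 35.29], grand mean 38.636
SSB = Σnᵢ(x̄ᵢ−x̄)² = 277.359; SSW = ΣΣ(x−x̄ᵢ)² = 569.732
MSB = 277.359/2 = 138.6794; MSW = 569.732/19 = 29.9859
F = MSB/MSW = 4.6248
df = (2, 19)
p-value (upper-tail) = 0.02310
→ bracket: 0.01<=p<0.05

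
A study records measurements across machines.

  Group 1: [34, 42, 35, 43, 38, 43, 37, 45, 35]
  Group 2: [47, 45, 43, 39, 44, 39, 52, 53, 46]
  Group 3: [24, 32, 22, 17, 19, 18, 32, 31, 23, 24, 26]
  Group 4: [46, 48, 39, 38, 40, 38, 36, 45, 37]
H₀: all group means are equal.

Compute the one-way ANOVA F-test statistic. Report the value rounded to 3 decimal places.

Group means [39.11, 45.33, 24.36, 40.78], grand mean 36.711
SSB = Σnᵢ(x̄ᵢ−x̄)² = 2546.826; SSW = ΣΣ(x−x̄ᵢ)² = 780.990
MSB = 2546.826/3 = 848.9420; MSW = 780.990/34 = 22.9703
F = MSB/MSW = 36.9583
df = (3, 34)

test statistic = 36.958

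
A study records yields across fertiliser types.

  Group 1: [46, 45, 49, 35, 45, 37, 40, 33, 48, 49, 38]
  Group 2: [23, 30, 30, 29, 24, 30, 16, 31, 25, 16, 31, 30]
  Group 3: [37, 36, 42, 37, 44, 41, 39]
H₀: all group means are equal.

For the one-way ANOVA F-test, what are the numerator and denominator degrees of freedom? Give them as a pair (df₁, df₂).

degrees of freedom = [2, 27]

k = 3 groups, N = 30 total
df = (k−1, N−k) = (3−1, 30−3) = (2, 27)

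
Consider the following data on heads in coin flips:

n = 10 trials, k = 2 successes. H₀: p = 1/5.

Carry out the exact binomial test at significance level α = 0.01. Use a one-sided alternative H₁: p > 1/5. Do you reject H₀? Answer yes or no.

reject H₀: no

Exact binomial: n=10, k=2, p₀=1/5=0.2000
P(X≥2) from Σ C(n,i)·p₀^i·(1−p₀)^(n−i)
p-value (one-sided, H₁ greater) = 0.62419
At α=0.01: p ≥ α → fail to reject H₀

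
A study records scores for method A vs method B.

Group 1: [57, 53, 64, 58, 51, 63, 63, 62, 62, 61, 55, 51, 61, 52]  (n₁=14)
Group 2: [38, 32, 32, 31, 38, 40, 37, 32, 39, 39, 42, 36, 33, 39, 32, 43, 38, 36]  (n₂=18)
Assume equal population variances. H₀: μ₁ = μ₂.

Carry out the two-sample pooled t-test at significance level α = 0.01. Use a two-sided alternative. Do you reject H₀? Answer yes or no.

x̄₁=58.071, s₁=4.843, n₁=14
x̄₂=36.500, s₂=3.714, n₂=18
s_p² = [13·4.843² + 17·3.714²]/30 = 17.9810
SE = √(s_p²·(1/14+1/18)) = 1.5111
t = (58.071−36.500)/1.5111 = 14.2757
df = 30
p-value (two-sided) = 0.00000
At α=0.01: p < α → reject H₀

reject H₀: yes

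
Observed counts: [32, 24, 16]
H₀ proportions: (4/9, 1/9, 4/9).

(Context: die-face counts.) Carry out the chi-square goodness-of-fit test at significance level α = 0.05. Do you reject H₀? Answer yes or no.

n = 72; E_i = n·p_i = [32.00, 8.00, 32.00]
χ² = (32−32.00)²/32.00 + (24−8.00)²/8.00 + (16−32.00)²/32.00 = 40.0000
df = 2
p-value (upper-tail) = 0.00000
At α=0.05: p < α → reject H₀

reject H₀: yes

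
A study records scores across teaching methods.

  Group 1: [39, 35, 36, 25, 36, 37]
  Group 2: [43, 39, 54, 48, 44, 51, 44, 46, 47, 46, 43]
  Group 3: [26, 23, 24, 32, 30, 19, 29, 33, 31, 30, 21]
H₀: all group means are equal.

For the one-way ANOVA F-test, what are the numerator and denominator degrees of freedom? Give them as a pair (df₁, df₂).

k = 3 groups, N = 28 total
df = (k−1, N−k) = (3−1, 28−3) = (2, 25)

degrees of freedom = [2, 25]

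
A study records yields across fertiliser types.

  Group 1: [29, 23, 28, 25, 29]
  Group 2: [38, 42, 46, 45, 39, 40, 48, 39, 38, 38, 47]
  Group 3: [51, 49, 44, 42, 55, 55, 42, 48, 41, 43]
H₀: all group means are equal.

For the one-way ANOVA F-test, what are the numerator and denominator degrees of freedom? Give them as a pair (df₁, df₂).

k = 3 groups, N = 26 total
df = (k−1, N−k) = (3−1, 26−3) = (2, 23)

degrees of freedom = [2, 23]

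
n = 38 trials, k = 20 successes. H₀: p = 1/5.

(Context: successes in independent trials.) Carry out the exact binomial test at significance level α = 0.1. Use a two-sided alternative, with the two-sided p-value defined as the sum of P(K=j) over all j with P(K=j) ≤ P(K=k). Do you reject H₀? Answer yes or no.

reject H₀: yes

Exact binomial: n=38, k=20, p₀=1/5=0.2000
P(X=j) = C(n,j)·p₀^j·(1−p₀)^(n−j); p = Σ P(X=j) over j with P(X=j) ≤ P(X=20)
p-value (two-sided) = 0.00001
At α=0.1: p < α → reject H₀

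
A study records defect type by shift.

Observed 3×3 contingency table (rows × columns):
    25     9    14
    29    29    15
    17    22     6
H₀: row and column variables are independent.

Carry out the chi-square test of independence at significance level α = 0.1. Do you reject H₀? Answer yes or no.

Row totals [48, 73, 45], col totals [71, 60, 35], n=166
χ² = (25−20.53)²/20.53 + (9−17.35)²/17.35 + (14−10.12)²/10.12 + (29−31.22)²/31.22 + (29−26.39)²/26.39 + (15−15.39)²/15.39 + (17−19.25)²/19.25 + (22−16.27)²/16.27 + (6−9.49)²/9.49 = 10.4724
df = 4
p-value (upper-tail) = 0.03318
At α=0.1: p < α → reject H₀

reject H₀: yes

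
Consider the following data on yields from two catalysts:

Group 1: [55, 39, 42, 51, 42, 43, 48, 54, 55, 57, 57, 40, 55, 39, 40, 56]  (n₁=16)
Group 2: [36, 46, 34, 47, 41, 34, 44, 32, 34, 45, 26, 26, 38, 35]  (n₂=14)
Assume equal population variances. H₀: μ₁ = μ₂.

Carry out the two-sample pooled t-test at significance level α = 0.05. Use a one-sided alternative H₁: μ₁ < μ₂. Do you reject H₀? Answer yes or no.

x̄₁=48.312, s₁=7.319, n₁=16
x̄₂=37.000, s₂=6.850, n₂=14
s_p² = [15·7.319² + 13·6.850²]/28 = 50.4799
SE = √(s_p²·(1/16+1/14)) = 2.6001
t = (48.312−37.000)/2.6001 = 4.3507
df = 28
p-value (one-sided, H₁ less) = 0.99992
At α=0.05: p ≥ α → fail to reject H₀

reject H₀: no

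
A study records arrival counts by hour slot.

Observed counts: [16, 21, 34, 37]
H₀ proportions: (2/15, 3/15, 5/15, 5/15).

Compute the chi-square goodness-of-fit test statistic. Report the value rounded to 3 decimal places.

n = 108; E_i = n·p_i = [14.40, 21.60, 36.00, 36.00]
χ² = (16−14.40)²/14.40 + (21−21.60)²/21.60 + (34−36.00)²/36.00 + (37−36.00)²/36.00 = 0.3333
df = 3

test statistic = 0.333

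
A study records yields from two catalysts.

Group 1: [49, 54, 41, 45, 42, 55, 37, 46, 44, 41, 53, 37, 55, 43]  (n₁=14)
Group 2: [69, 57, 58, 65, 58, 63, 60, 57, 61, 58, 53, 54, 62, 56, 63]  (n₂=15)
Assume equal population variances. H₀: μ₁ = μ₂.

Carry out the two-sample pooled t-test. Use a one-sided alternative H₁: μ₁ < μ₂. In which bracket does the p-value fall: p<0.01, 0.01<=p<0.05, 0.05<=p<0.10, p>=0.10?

p-value bracket: p<0.01

x̄₁=45.857, s₁=6.359, n₁=14
x̄₂=59.600, s₂=4.290, n₂=15
s_p² = [13·6.359² + 14·4.290²]/27 = 29.0116
SE = √(s_p²·(1/14+1/15)) = 2.0016
t = (45.857−59.600)/2.0016 = -6.8660
df = 27
p-value (one-sided, H₁ less) = 0.00000
→ bracket: p<0.01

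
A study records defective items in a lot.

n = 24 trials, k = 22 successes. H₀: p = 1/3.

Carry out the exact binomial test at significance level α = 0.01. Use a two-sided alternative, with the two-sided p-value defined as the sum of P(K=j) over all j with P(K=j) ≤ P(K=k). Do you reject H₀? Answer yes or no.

reject H₀: yes

Exact binomial: n=24, k=22, p₀=1/3=0.3333
P(X=j) = C(n,j)·p₀^j·(1−p₀)^(n−j); p = Σ P(X=j) over j with P(X=j) ≤ P(X=22)
p-value (two-sided) = 0.00000
At α=0.01: p < α → reject H₀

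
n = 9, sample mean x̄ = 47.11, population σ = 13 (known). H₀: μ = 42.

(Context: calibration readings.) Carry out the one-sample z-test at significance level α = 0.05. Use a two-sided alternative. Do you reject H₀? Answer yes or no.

reject H₀: no

SE = σ/√n = 13/√9 = 4.3333
z = (x̄−μ₀)/SE = (47.11−42)/4.3333 = 1.1792
p-value (two-sided) = 0.23831
At α=0.05: p ≥ α → fail to reject H₀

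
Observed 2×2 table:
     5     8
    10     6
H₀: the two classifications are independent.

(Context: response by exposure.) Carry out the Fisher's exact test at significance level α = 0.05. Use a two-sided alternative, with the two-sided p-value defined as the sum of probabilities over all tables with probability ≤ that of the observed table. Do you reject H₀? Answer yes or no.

reject H₀: no

Margins: r₁=13, r₂=16, c₁=15, c₂=14, n=29
p_obs = C(13,5)·C(16,10)/C(29,15); sum pmf over tables with pmf ≤ p_obs
p-value (two-sided) = 0.27230
At α=0.05: p ≥ α → fail to reject H₀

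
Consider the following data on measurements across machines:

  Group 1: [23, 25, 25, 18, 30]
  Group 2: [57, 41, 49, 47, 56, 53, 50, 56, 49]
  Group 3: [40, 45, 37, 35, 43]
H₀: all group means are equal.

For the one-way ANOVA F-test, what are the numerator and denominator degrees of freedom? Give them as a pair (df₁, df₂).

k = 3 groups, N = 19 total
df = (k−1, N−k) = (3−1, 19−3) = (2, 16)

degrees of freedom = [2, 16]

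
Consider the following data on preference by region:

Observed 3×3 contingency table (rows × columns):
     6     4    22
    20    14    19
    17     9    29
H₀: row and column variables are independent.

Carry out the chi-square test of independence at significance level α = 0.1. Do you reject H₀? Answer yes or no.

Row totals [32, 53, 55], col totals [43, 27, 70], n=140
χ² = (6−9.83)²/9.83 + (4−6.17)²/6.17 + (22−16.00)²/16.00 + (20−16.28)²/16.28 + (14−10.22)²/10.22 + (19−26.50)²/26.50 + (17−16.89)²/16.89 + (9−10.61)²/10.61 + (29−27.50)²/27.50 = 9.2016
df = 4
p-value (upper-tail) = 0.05625
At α=0.1: p < α → reject H₀

reject H₀: yes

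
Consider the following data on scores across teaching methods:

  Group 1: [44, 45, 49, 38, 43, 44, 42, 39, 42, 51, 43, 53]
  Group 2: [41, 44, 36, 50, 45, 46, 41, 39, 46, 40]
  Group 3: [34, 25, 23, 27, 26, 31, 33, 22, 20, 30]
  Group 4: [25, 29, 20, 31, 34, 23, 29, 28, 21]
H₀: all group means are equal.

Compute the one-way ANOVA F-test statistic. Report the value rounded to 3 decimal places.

Group means [44.42, 42.80, 27.10, 26.67], grand mean 35.902
SSB = Σnᵢ(x̄ᵢ−x̄)² = 2888.193; SSW = ΣΣ(x−x̄ᵢ)² = 761.417
MSB = 2888.193/3 = 962.7310; MSW = 761.417/37 = 20.5788
F = MSB/MSW = 46.7826
df = (3, 37)

test statistic = 46.783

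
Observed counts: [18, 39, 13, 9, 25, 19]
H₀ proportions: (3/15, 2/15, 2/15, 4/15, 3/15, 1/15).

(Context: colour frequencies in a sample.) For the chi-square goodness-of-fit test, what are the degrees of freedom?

df = k − 1 = 6 − 1 = 5

degrees of freedom = 5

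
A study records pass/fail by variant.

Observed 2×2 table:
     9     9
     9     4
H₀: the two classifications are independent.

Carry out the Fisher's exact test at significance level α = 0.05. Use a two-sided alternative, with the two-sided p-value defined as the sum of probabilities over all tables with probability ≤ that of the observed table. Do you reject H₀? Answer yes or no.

Margins: r₁=18, r₂=13, c₁=18, c₂=13, n=31
p_obs = C(18,9)·C(13,9)/C(31,18); sum pmf over tables with pmf ≤ p_obs
p-value (two-sided) = 0.46218
At α=0.05: p ≥ α → fail to reject H₀

reject H₀: no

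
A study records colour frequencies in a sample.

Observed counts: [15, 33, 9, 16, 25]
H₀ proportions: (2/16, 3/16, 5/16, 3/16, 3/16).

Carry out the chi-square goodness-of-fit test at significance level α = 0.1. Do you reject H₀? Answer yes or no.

reject H₀: yes

n = 98; E_i = n·p_i = [12.25, 18.38, 30.62, 18.38, 18.38]
χ² = (15−12.25)²/12.25 + (33−18.38)²/18.38 + (9−30.62)²/30.62 + (16−18.38)²/18.38 + (25−18.38)²/18.38 = 30.2231
df = 4
p-value (upper-tail) = 0.00000
At α=0.1: p < α → reject H₀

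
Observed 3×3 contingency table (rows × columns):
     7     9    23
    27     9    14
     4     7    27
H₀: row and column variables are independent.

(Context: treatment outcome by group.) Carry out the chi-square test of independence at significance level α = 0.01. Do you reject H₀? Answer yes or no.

Row totals [39, 50, 38], col totals [38, 25, 64], n=127
χ² = (7−11.67)²/11.67 + (9−7.68)²/7.68 + (23−19.65)²/19.65 + (27−14.96)²/14.96 + (9−9.84)²/9.84 + (14−25.20)²/25.20 + (4−11.37)²/11.37 + (7−7.48)²/7.48 + (27−19.15)²/19.15 = 25.4287
df = 4
p-value (upper-tail) = 0.00004
At α=0.01: p < α → reject H₀

reject H₀: yes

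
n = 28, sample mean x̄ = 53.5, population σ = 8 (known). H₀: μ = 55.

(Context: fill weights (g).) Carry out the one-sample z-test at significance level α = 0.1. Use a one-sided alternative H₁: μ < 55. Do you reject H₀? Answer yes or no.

reject H₀: no

SE = σ/√n = 8/√28 = 1.5119
z = (x̄−μ₀)/SE = (53.5−55)/1.5119 = -0.9922
p-value (one-sided, H₁ less) = 0.16056
At α=0.1: p ≥ α → fail to reject H₀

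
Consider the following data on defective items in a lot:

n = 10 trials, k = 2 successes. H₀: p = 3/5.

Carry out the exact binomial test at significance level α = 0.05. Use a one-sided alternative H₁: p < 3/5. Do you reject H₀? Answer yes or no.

reject H₀: yes

Exact binomial: n=10, k=2, p₀=3/5=0.6000
P(X≤2) from Σ C(n,i)·p₀^i·(1−p₀)^(n−i)
p-value (one-sided, H₁ less) = 0.01229
At α=0.05: p < α → reject H₀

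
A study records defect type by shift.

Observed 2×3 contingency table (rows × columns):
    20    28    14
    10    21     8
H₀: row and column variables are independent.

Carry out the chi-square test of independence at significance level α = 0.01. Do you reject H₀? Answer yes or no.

reject H₀: no

Row totals [62, 39], col totals [30, 49, 22], n=101
χ² = (20−18.42)²/18.42 + (28−30.08)²/30.08 + (14−13.50)²/13.50 + (10−11.58)²/11.58 + (21−18.92)²/18.92 + (8−8.50)²/8.50 = 0.7721
df = 2
p-value (upper-tail) = 0.67973
At α=0.01: p ≥ α → fail to reject H₀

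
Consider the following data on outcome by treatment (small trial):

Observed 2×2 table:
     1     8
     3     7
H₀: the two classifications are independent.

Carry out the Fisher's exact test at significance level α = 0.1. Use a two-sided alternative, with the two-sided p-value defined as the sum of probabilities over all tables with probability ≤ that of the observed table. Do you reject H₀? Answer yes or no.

Margins: r₁=9, r₂=10, c₁=4, c₂=15, n=19
p_obs = C(9,1)·C(10,3)/C(19,4); sum pmf over tables with pmf ≤ p_obs
p-value (two-sided) = 0.58204
At α=0.1: p ≥ α → fail to reject H₀

reject H₀: no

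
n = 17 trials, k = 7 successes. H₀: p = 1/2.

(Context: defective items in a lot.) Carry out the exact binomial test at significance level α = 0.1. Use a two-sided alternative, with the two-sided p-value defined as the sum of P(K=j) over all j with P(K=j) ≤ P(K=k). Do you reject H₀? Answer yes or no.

reject H₀: no

Exact binomial: n=17, k=7, p₀=1/2=0.5000
P(X=j) = C(n,j)·p₀^j·(1−p₀)^(n−j); p = Σ P(X=j) over j with P(X=j) ≤ P(X=7)
p-value (two-sided) = 0.62906
At α=0.1: p ≥ α → fail to reject H₀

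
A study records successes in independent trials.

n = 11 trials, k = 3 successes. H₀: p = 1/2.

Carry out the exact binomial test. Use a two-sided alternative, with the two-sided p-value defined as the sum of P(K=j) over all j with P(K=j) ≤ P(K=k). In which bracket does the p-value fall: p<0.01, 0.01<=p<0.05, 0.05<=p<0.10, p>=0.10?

Exact binomial: n=11, k=3, p₀=1/2=0.5000
P(X=j) = C(n,j)·p₀^j·(1−p₀)^(n−j); p = Σ P(X=j) over j with P(X=j) ≤ P(X=3)
p-value (two-sided) = 0.22656
→ bracket: p>=0.10

p-value bracket: p>=0.10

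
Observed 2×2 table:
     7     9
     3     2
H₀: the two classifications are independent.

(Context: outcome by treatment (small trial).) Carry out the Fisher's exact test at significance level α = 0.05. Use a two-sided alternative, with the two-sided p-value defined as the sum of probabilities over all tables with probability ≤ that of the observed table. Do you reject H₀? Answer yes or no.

Margins: r₁=16, r₂=5, c₁=10, c₂=11, n=21
p_obs = C(16,7)·C(5,3)/C(21,10); sum pmf over tables with pmf ≤ p_obs
p-value (two-sided) = 0.63512
At α=0.05: p ≥ α → fail to reject H₀

reject H₀: no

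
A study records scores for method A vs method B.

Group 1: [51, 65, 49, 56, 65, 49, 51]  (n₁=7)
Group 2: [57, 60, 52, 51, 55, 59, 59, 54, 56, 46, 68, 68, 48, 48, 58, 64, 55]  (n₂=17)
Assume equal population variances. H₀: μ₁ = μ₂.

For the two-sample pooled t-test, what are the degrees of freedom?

degrees of freedom = 22

df = n₁ + n₂ − 2 = 7 + 17 − 2 = 22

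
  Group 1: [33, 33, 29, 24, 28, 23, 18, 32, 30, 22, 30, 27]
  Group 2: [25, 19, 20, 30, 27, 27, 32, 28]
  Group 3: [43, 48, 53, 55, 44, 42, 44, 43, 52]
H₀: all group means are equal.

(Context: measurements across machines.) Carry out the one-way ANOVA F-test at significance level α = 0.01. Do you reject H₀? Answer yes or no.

reject H₀: yes

Group means [27.42, 26.00, 47.11], grand mean 33.138
SSB = Σnᵢ(x̄ᵢ−x̄)² = 2557.643; SSW = ΣΣ(x−x̄ᵢ)² = 593.806
MSB = 2557.643/2 = 1278.8214; MSW = 593.806/26 = 22.8387
F = MSB/MSW = 55.9937
df = (2, 26)
p-value (upper-tail) = 0.00000
At α=0.01: p < α → reject H₀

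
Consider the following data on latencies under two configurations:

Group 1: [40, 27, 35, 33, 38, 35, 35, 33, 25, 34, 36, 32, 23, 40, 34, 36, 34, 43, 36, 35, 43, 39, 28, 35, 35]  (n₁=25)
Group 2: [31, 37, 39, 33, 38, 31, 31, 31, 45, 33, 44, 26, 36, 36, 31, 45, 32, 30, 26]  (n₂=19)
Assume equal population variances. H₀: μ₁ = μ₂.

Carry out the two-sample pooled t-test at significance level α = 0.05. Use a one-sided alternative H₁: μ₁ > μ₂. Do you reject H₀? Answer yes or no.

x̄₁=34.560, s₁=4.908, n₁=25
x̄₂=34.474, s₂=5.729, n₂=19
s_p² = [24·4.908² + 18·5.729²]/42 = 27.8309
SE = √(s_p²·(1/25+1/19)) = 1.6056
t = (34.560−34.474)/1.6056 = 0.0538
df = 42
p-value (one-sided, H₁ greater) = 0.47869
At α=0.05: p ≥ α → fail to reject H₀

reject H₀: no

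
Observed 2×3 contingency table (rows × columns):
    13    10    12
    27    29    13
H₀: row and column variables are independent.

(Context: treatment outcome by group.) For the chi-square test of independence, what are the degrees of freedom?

degrees of freedom = 2

df = (r−1)(c−1) = (2−1)·(3−1) = 2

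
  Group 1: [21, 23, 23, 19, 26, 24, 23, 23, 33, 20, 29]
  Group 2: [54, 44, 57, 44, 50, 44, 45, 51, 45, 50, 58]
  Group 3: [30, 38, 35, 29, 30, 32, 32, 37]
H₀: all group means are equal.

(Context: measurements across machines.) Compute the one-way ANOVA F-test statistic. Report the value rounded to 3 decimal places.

Group means [24.00, 49.27, 32.88], grand mean 35.633
SSB = Σnᵢ(x̄ᵢ−x̄)² = 3595.910; SSW = ΣΣ(x−x̄ᵢ)² = 527.057
MSB = 3595.910/2 = 1797.9549; MSW = 527.057/27 = 19.5206
F = MSB/MSW = 92.1054
df = (2, 27)

test statistic = 92.105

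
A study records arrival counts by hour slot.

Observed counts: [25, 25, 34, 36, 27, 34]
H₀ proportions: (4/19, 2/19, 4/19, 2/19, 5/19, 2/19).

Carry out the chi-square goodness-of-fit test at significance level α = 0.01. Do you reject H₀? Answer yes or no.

n = 181; E_i = n·p_i = [38.11, 19.05, 38.11, 19.05, 47.63, 19.05]
χ² = (25−38.11)²/38.11 + (25−19.05)²/19.05 + (34−38.11)²/38.11 + (36−19.05)²/19.05 + (27−47.63)²/47.63 + (34−19.05)²/19.05 = 42.5439
df = 5
p-value (upper-tail) = 0.00000
At α=0.01: p < α → reject H₀

reject H₀: yes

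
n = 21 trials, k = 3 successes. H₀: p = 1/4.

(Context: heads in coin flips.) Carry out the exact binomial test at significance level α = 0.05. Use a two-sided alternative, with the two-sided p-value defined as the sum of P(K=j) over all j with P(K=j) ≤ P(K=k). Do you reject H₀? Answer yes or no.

reject H₀: no

Exact binomial: n=21, k=3, p₀=1/4=0.2500
P(X=j) = C(n,j)·p₀^j·(1−p₀)^(n−j); p = Σ P(X=j) over j with P(X=j) ≤ P(X=3)
p-value (two-sided) = 0.32160
At α=0.05: p ≥ α → fail to reject H₀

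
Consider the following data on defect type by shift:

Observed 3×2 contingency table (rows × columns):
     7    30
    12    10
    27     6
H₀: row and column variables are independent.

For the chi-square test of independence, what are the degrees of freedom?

degrees of freedom = 2

df = (r−1)(c−1) = (3−1)·(2−1) = 2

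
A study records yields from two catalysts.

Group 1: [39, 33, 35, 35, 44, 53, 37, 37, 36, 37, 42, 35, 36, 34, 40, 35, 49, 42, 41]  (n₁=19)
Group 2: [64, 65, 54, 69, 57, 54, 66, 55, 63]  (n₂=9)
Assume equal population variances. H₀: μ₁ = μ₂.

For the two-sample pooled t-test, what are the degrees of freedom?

df = n₁ + n₂ − 2 = 19 + 9 − 2 = 26

degrees of freedom = 26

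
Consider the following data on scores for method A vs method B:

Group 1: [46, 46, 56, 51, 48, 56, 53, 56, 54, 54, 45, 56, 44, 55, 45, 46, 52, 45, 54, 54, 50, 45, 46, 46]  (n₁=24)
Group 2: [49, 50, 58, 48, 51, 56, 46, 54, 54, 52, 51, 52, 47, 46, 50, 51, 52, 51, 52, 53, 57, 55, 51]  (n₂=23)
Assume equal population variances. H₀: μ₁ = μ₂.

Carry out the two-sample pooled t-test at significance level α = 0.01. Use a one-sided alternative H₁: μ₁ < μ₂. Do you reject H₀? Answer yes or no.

x̄₁=50.125, s₁=4.504, n₁=24
x̄₂=51.565, s₂=3.203, n₂=23
s_p² = [23·4.504² + 22·3.203²]/45 = 15.3839
SE = √(s_p²·(1/24+1/23)) = 1.1445
t = (50.125−51.565)/1.1445 = -1.2584
df = 45
p-value (one-sided, H₁ less) = 0.10737
At α=0.01: p ≥ α → fail to reject H₀

reject H₀: no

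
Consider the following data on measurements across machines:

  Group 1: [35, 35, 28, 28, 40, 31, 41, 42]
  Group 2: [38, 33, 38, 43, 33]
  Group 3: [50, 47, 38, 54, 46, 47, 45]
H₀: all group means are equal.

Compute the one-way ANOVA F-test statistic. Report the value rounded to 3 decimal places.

test statistic = 10.831

Group means [35.00, 37.00, 46.71], grand mean 39.600
SSB = Σnᵢ(x̄ᵢ−x̄)² = 557.371; SSW = ΣΣ(x−x̄ᵢ)² = 437.429
MSB = 557.371/2 = 278.6857; MSW = 437.429/17 = 25.7311
F = MSB/MSW = 10.8307
df = (2, 17)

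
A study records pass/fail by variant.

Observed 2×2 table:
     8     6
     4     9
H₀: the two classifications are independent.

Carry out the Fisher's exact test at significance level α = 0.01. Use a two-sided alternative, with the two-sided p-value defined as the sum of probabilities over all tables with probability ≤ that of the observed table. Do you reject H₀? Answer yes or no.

reject H₀: no

Margins: r₁=14, r₂=13, c₁=12, c₂=15, n=27
p_obs = C(14,8)·C(13,4)/C(27,12); sum pmf over tables with pmf ≤ p_obs
p-value (two-sided) = 0.25186
At α=0.01: p ≥ α → fail to reject H₀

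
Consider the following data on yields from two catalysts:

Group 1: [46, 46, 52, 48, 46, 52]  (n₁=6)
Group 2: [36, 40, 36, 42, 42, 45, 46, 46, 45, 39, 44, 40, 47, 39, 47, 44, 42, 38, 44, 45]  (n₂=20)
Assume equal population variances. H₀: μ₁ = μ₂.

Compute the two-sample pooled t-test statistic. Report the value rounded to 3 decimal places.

test statistic = 3.791

x̄₁=48.333, s₁=2.944, n₁=6
x̄₂=42.350, s₂=3.498, n₂=20
s_p² = [5·2.944² + 19·3.498²]/24 = 11.4951
SE = √(s_p²·(1/6+1/20)) = 1.5782
t = (48.333−42.350)/1.5782 = 3.7913
df = 24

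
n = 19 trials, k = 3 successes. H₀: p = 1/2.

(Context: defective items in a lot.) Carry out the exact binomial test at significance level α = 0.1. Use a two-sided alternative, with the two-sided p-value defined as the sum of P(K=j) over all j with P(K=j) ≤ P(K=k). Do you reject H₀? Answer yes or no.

reject H₀: yes

Exact binomial: n=19, k=3, p₀=1/2=0.5000
P(X=j) = C(n,j)·p₀^j·(1−p₀)^(n−j); p = Σ P(X=j) over j with P(X=j) ≤ P(X=3)
p-value (two-sided) = 0.00443
At α=0.1: p < α → reject H₀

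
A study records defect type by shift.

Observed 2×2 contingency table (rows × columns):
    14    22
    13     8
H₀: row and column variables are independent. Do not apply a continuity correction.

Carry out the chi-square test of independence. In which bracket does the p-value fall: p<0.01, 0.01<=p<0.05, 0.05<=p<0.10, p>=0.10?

Row totals [36, 21], col totals [27, 30], n=57
χ² = (14−17.05)²/17.05 + (22−18.95)²/18.95 + (13−9.95)²/9.95 + (8−11.05)²/11.05 = 2.8182
df = 1
p-value (upper-tail) = 0.09320
→ bracket: 0.05<=p<0.10

p-value bracket: 0.05<=p<0.10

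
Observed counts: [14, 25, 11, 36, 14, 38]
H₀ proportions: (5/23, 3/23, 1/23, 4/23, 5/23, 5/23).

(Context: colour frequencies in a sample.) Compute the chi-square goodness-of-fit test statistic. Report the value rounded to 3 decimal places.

test statistic = 32.089

n = 138; E_i = n·p_i = [30.00, 18.00, 6.00, 24.00, 30.00, 30.00]
χ² = (14−30.00)²/30.00 + (25−18.00)²/18.00 + (11−6.00)²/6.00 + (36−24.00)²/24.00 + (14−30.00)²/30.00 + (38−30.00)²/30.00 = 32.0889
df = 5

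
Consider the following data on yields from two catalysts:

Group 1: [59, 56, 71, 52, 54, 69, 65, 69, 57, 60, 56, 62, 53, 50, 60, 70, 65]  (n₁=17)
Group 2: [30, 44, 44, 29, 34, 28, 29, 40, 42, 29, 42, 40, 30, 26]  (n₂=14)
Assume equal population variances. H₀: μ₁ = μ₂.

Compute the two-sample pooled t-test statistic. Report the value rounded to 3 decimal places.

test statistic = 10.538

x̄₁=60.471, s₁=6.728, n₁=17
x̄₂=34.786, s₂=6.784, n₂=14
s_p² = [16·6.728² + 13·6.784²]/29 = 45.6066
SE = √(s_p²·(1/17+1/14)) = 2.4373
t = (60.471−34.786)/2.4373 = 10.5383
df = 29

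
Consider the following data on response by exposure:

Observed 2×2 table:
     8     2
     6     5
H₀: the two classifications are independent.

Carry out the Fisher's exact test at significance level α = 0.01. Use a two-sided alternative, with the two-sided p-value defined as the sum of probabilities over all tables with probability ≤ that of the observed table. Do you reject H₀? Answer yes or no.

reject H₀: no

Margins: r₁=10, r₂=11, c₁=14, c₂=7, n=21
p_obs = C(10,8)·C(11,6)/C(21,14); sum pmf over tables with pmf ≤ p_obs
p-value (two-sided) = 0.36146
At α=0.01: p ≥ α → fail to reject H₀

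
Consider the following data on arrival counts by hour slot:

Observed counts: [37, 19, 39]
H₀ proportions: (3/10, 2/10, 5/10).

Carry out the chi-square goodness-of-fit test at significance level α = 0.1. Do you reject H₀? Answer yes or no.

reject H₀: no

n = 95; E_i = n·p_i = [28.50, 19.00, 47.50]
χ² = (37−28.50)²/28.50 + (19−19.00)²/19.00 + (39−47.50)²/47.50 = 4.0561
df = 2
p-value (upper-tail) = 0.13159
At α=0.1: p ≥ α → fail to reject H₀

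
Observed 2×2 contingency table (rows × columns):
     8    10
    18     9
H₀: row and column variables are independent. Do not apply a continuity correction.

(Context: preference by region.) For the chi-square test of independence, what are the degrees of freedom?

df = (r−1)(c−1) = (2−1)·(2−1) = 1

degrees of freedom = 1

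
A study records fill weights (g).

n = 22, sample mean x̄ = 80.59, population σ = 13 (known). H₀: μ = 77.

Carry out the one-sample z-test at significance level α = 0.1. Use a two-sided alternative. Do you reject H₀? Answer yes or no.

SE = σ/√n = 13/√22 = 2.7716
z = (x̄−μ₀)/SE = (80.59−77)/2.7716 = 1.2953
p-value (two-sided) = 0.19522
At α=0.1: p ≥ α → fail to reject H₀

reject H₀: no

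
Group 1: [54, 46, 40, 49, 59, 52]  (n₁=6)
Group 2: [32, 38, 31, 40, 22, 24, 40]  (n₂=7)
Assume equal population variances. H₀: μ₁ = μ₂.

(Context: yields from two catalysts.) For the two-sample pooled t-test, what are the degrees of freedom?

df = n₁ + n₂ − 2 = 6 + 7 − 2 = 11

degrees of freedom = 11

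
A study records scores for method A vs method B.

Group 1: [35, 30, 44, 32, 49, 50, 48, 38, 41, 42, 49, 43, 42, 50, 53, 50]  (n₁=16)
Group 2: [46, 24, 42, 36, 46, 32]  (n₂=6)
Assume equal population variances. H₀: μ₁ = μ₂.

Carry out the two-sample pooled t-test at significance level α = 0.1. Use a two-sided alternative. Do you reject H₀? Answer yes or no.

reject H₀: no

x̄₁=43.500, s₁=6.957, n₁=16
x̄₂=37.667, s₂=8.710, n₂=6
s_p² = [15·6.957² + 5·8.710²]/20 = 55.2667
SE = √(s_p²·(1/16+1/6)) = 3.5588
t = (43.500−37.667)/3.5588 = 1.6391
df = 20
p-value (two-sided) = 0.11683
At α=0.1: p ≥ α → fail to reject H₀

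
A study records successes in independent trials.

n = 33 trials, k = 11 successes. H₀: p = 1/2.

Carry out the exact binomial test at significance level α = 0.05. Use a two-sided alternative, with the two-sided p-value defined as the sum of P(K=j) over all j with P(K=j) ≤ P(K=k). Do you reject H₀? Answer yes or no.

Exact binomial: n=33, k=11, p₀=1/2=0.5000
P(X=j) = C(n,j)·p₀^j·(1−p₀)^(n−j); p = Σ P(X=j) over j with P(X=j) ≤ P(X=11)
p-value (two-sided) = 0.08014
At α=0.05: p ≥ α → fail to reject H₀

reject H₀: no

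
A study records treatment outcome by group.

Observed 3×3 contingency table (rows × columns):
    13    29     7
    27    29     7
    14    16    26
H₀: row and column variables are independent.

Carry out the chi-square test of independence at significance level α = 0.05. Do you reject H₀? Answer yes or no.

Row totals [49, 63, 56], col totals [54, 74, 40], n=168
χ² = (13−15.75)²/15.75 + (29−21.58)²/21.58 + (7−11.67)²/11.67 + (27−20.25)²/20.25 + (29−27.75)²/27.75 + (7−15.00)²/15.00 + (14−18.00)²/18.00 + (16−24.67)²/24.67 + (26−13.33)²/13.33 = 27.4356
df = 4
p-value (upper-tail) = 0.00002
At α=0.05: p < α → reject H₀

reject H₀: yes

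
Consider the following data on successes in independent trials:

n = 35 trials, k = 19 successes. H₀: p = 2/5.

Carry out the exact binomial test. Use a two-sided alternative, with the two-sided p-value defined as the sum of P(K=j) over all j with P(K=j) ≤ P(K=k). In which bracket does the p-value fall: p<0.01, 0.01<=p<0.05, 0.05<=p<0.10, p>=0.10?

p-value bracket: 0.05<=p<0.10

Exact binomial: n=35, k=19, p₀=2/5=0.4000
P(X=j) = C(n,j)·p₀^j·(1−p₀)^(n−j); p = Σ P(X=j) over j with P(X=j) ≤ P(X=19)
p-value (two-sided) = 0.08749
→ bracket: 0.05<=p<0.10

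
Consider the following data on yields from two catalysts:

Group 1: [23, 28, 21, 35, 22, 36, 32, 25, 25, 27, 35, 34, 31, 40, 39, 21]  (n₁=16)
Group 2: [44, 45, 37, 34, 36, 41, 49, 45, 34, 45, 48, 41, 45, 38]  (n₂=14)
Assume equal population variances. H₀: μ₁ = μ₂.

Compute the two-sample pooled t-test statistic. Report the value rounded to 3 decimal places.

test statistic = -5.595

x̄₁=29.625, s₁=6.449, n₁=16
x̄₂=41.571, s₂=5.034, n₂=14
s_p² = [15·6.449² + 13·5.034²]/28 = 34.0421
SE = √(s_p²·(1/16+1/14)) = 2.1352
t = (29.625−41.571)/2.1352 = -5.5949
df = 28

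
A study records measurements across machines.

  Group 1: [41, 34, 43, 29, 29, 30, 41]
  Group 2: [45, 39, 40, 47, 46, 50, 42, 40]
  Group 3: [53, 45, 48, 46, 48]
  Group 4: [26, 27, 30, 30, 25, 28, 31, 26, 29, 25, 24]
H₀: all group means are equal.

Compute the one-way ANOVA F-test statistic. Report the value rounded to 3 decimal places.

test statistic = 41.006

Group means [35.29, 43.62, 48.00, 27.36], grand mean 36.677
SSB = Σnᵢ(x̄ᵢ−x̄)² = 1994.925; SSW = ΣΣ(x−x̄ᵢ)² = 437.849
MSB = 1994.925/3 = 664.9751; MSW = 437.849/27 = 16.2166
F = MSB/MSW = 41.0057
df = (3, 27)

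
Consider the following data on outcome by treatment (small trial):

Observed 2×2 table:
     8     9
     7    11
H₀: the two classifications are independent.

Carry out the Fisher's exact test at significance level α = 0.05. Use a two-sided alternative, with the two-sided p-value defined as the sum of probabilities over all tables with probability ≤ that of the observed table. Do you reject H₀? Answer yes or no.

reject H₀: no

Margins: r₁=17, r₂=18, c₁=15, c₂=20, n=35
p_obs = C(17,8)·C(18,7)/C(35,15); sum pmf over tables with pmf ≤ p_obs
p-value (two-sided) = 0.73799
At α=0.05: p ≥ α → fail to reject H₀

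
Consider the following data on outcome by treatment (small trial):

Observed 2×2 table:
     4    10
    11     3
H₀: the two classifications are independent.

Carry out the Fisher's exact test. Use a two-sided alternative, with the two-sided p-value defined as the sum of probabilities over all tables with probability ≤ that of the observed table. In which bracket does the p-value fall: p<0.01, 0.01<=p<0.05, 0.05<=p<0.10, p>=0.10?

p-value bracket: 0.01<=p<0.05

Margins: r₁=14, r₂=14, c₁=15, c₂=13, n=28
p_obs = C(14,4)·C(14,11)/C(28,15); sum pmf over tables with pmf ≤ p_obs
p-value (two-sided) = 0.02130
→ bracket: 0.01<=p<0.05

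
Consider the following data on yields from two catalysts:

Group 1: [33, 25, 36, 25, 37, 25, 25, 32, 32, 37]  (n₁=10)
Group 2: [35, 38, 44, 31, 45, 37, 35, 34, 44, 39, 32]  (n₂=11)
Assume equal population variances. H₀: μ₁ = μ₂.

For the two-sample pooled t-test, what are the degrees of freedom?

df = n₁ + n₂ − 2 = 10 + 11 − 2 = 19

degrees of freedom = 19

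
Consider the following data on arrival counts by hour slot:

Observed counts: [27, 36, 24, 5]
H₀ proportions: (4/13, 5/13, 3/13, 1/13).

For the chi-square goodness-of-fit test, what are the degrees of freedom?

degrees of freedom = 3

df = k − 1 = 4 − 1 = 3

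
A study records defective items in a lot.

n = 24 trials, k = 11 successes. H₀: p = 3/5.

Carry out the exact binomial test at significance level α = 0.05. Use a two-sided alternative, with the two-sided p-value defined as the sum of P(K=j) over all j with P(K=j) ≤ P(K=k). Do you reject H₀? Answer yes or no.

Exact binomial: n=24, k=11, p₀=3/5=0.6000
P(X=j) = C(n,j)·p₀^j·(1−p₀)^(n−j); p = Σ P(X=j) over j with P(X=j) ≤ P(X=11)
p-value (two-sided) = 0.21023
At α=0.05: p ≥ α → fail to reject H₀

reject H₀: no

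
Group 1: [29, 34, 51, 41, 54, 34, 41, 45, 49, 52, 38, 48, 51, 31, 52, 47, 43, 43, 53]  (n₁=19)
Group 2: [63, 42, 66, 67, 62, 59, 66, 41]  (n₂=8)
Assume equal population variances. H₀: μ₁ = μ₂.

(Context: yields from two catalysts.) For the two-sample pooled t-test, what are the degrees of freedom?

degrees of freedom = 25

df = n₁ + n₂ − 2 = 19 + 8 − 2 = 25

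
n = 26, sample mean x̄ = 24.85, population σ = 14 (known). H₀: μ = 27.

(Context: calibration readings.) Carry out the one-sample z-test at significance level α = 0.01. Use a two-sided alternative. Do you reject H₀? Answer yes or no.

reject H₀: no

SE = σ/√n = 14/√26 = 2.7456
z = (x̄−μ₀)/SE = (24.85−27)/2.7456 = -0.7831
p-value (two-sided) = 0.43359
At α=0.01: p ≥ α → fail to reject H₀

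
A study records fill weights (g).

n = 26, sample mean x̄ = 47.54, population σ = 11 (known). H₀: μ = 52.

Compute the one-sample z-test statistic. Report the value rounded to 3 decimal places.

test statistic = -2.067

SE = σ/√n = 11/√26 = 2.1573
z = (x̄−μ₀)/SE = (47.54−52)/2.1573 = -2.0674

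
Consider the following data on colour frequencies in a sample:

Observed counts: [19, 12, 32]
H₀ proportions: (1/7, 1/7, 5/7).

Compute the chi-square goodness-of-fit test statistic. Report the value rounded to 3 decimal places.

n = 63; E_i = n·p_i = [9.00, 9.00, 45.00]
χ² = (19−9.00)²/9.00 + (12−9.00)²/9.00 + (32−45.00)²/45.00 = 15.8667
df = 2

test statistic = 15.867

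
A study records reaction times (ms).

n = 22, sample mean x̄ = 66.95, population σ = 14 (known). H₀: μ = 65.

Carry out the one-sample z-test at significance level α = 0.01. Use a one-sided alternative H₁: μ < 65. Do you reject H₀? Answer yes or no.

reject H₀: no

SE = σ/√n = 14/√22 = 2.9848
z = (x̄−μ₀)/SE = (66.95−65)/2.9848 = 0.6533
p-value (one-sided, H₁ less) = 0.74322
At α=0.01: p ≥ α → fail to reject H₀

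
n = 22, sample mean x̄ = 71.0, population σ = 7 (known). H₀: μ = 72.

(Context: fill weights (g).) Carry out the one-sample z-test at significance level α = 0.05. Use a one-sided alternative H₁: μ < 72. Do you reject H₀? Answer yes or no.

reject H₀: no

SE = σ/√n = 7/√22 = 1.4924
z = (x̄−μ₀)/SE = (71.0−72)/1.4924 = -0.6701
p-value (one-sided, H₁ less) = 0.25141
At α=0.05: p ≥ α → fail to reject H₀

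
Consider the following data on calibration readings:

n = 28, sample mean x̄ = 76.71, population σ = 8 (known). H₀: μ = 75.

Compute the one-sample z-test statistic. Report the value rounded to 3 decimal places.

SE = σ/√n = 8/√28 = 1.5119
z = (x̄−μ₀)/SE = (76.71−75)/1.5119 = 1.1311

test statistic = 1.131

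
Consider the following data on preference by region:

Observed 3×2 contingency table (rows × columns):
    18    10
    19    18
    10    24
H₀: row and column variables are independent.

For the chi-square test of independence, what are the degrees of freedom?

degrees of freedom = 2

df = (r−1)(c−1) = (3−1)·(2−1) = 2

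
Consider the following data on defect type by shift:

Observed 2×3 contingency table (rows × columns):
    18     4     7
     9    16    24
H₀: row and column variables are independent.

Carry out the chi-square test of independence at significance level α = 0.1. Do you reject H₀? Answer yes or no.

Row totals [29, 49], col totals [27, 20, 31], n=78
χ² = (18−10.04)²/10.04 + (4−7.44)²/7.44 + (7−11.53)²/11.53 + (9−16.96)²/16.96 + (16−12.56)²/12.56 + (24−19.47)²/19.47 = 15.4074
df = 2
p-value (upper-tail) = 0.00045
At α=0.1: p < α → reject H₀

reject H₀: yes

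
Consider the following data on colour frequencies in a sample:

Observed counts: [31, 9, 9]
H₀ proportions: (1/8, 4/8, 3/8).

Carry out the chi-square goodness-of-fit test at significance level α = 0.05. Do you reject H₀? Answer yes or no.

n = 49; E_i = n·p_i = [6.12, 24.50, 18.38]
χ² = (31−6.12)²/6.12 + (9−24.50)²/24.50 + (9−18.38)²/18.38 = 115.6122
df = 2
p-value (upper-tail) = 0.00000
At α=0.05: p < α → reject H₀

reject H₀: yes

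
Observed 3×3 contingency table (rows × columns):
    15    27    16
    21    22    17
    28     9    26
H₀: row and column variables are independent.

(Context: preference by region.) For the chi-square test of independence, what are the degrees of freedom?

degrees of freedom = 4

df = (r−1)(c−1) = (3−1)·(3−1) = 4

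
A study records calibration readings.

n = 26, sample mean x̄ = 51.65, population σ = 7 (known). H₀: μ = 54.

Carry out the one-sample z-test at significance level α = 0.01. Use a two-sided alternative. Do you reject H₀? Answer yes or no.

reject H₀: no

SE = σ/√n = 7/√26 = 1.3728
z = (x̄−μ₀)/SE = (51.65−54)/1.3728 = -1.7118
p-value (two-sided) = 0.08693
At α=0.01: p ≥ α → fail to reject H₀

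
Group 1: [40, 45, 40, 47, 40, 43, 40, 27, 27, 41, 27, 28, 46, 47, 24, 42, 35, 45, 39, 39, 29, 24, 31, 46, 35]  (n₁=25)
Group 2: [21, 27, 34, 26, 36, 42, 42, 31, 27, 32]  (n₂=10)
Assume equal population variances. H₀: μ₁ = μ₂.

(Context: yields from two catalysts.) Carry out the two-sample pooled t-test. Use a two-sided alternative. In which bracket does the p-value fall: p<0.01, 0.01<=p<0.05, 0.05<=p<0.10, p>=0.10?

x̄₁=37.080, s₁=7.740, n₁=25
x̄₂=31.800, s₂=6.893, n₂=10
s_p² = [24·7.740² + 9·6.893²]/33 = 56.5285
SE = √(s_p²·(1/25+1/10)) = 2.8132
t = (37.080−31.800)/2.8132 = 1.8769
df = 33
p-value (two-sided) = 0.06940
→ bracket: 0.05<=p<0.10

p-value bracket: 0.05<=p<0.10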